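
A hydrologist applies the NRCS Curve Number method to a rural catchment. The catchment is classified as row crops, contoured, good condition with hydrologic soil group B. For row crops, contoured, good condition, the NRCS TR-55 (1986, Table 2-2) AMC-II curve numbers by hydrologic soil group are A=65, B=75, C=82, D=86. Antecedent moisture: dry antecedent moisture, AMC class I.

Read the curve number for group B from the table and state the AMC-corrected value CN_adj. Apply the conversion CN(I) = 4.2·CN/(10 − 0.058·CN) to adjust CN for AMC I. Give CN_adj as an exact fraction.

CN_adj = 6300/113 ≈ 55.752

NRCS table: row crops, contoured, good condition, soil group B → CN(II) = 75
Adjust CN=75 to AMC I: 4.2·75/(10 − 0.058·75) → 315 ÷ (113/20) = 6300/113 ≈ 55.752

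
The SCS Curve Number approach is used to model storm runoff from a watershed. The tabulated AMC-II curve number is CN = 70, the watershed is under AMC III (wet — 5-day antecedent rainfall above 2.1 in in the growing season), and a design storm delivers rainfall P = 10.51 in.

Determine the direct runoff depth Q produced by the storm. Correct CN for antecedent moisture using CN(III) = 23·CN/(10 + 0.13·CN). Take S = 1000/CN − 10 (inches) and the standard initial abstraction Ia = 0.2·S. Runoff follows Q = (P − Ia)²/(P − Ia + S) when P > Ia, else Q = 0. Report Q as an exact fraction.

Q = 26637830521/3110697100 in ≈ 8.563 in

CN(III) from CN(II)=70: (23·70)/(10 + 0.13·70) = 16100/191 ≈ 84.293
Max retention: S = 1000/(16100/191) − 10 = 300/161 in (≈ 1.863 in)
Initial abstraction Ia = S/5 = (300/161)/5 = 60/161 ≈ 0.373 in
P − Ia = 10.510 − 0.373 = 163211/16100 ≈ 10.137 in (> 0, runoff occurs)
Runoff Q = (P−Ia)²/(P−Ia+S) = (10.137)²/(10.137+1.863) = 26637830521/3110697100 ≈ 8.563 in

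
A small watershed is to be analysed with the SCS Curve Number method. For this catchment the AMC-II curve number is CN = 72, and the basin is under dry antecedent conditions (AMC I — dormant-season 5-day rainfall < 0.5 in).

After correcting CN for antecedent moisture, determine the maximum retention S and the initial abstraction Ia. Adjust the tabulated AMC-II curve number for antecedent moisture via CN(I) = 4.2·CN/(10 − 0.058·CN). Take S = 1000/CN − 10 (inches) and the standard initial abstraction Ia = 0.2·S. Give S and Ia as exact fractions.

CN(I) from CN(II)=72: (4.2·72)/(10 − 0.058·72) = 675/13 ≈ 51.923
S = 1000/(675/13) − 10 = 250/27 in ≈ 9.259 in
Ia = 0.2·(250/27) = 50/27 in ≈ 1.852 in

S = 250/27 in ≈ 9.259 in; Ia = 50/27 in ≈ 1.852 in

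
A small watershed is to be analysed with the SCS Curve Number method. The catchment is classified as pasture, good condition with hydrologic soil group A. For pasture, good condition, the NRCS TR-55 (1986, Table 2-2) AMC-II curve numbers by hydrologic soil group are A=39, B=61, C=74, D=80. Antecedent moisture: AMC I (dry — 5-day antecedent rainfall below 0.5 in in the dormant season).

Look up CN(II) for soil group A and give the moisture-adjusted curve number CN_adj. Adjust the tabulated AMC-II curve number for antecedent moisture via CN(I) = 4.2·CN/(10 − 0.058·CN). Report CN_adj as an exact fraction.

NRCS table: pasture, good condition, soil group A → CN(II) = 39
CN(I) from CN(II)=39: (4.2·39)/(10 − 0.058·39) = 81900/3869 ≈ 21.168

CN_adj = 81900/3869 ≈ 21.168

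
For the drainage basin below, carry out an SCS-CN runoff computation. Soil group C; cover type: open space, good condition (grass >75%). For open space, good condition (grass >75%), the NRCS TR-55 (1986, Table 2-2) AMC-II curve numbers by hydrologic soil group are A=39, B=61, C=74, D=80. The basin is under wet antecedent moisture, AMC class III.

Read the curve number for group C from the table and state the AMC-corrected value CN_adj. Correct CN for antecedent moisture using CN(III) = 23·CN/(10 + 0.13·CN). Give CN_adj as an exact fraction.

NRCS table: open space, good condition (grass >75%), soil group C → CN(II) = 74
CN(III) from CN(II)=74: (23·74)/(10 + 0.13·74) = 85100/981 ≈ 86.748

CN_adj = 85100/981 ≈ 86.748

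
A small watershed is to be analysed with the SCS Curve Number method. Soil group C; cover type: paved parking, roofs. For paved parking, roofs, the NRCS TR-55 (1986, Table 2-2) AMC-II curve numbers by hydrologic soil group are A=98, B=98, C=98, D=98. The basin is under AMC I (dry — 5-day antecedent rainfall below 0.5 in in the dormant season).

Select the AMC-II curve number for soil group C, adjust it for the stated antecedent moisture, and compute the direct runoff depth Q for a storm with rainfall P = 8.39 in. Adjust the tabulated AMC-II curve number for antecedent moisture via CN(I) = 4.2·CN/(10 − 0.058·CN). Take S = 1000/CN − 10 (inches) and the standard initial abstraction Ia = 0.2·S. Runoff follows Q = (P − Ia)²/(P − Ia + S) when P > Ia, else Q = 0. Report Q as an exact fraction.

NRCS table: paved parking, roofs, soil group C → CN(II) = 98
Adjust CN=98 to AMC I: 4.2·98/(10 − 0.058·98) → (2058/5) ÷ (1079/250) = 102900/1079 ≈ 95.366
Retention S: 1000/CN − 10 with CN=95.366 → S = 500/1029 ≈ 0.486 in
Ia = 0.2·(500/1029) = 100/1029 in ≈ 0.097 in
Excess rainfall: 8.390 − 0.097 = 8.293 in; P > Ia so Q > 0
Q = (853331/102900)²/((853331/102900) + 500/1029) = (728173795561/10588410000)/(903331/102900) = 728173795561/92952759900 in ≈ 7.834 in

Q = 728173795561/92952759900 in ≈ 7.834 in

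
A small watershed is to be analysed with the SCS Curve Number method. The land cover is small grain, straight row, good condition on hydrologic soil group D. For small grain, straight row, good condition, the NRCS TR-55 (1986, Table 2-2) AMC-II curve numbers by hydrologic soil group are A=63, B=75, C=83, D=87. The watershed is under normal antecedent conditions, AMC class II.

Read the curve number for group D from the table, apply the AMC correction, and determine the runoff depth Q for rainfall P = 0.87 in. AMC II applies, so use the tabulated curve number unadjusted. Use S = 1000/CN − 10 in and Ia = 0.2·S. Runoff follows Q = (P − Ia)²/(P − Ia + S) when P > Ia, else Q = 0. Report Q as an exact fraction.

NRCS table: small grain, straight row, good condition, soil group D → CN(II) = 87
CN(II) = 87; AMC II needs no correction.
S = 1000/87 − 10 = 130/87 in ≈ 1.494 in
Ia = 0.2S: 0.2·1.494 = 0.299 in (exactly 26/87)
P − Ia = 0.870 − 0.299 = 4969/8700 ≈ 0.571 in (> 0, runoff occurs)
Q: (4969/8700)² ÷ (17969/8700) = 24690961/156330300 in (≈ 0.158 in)

Q = 24690961/156330300 in ≈ 0.158 in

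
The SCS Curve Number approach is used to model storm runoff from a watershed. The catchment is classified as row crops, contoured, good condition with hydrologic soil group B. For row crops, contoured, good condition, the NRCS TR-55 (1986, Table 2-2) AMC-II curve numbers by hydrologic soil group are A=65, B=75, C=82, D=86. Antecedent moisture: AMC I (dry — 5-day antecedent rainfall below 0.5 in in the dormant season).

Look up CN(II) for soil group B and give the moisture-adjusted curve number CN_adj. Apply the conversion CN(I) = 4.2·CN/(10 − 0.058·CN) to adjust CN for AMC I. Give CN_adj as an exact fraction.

NRCS table: row crops, contoured, good condition, soil group B → CN(II) = 75
Adjust CN=75 to AMC I: 4.2·75/(10 − 0.058·75) → 315 ÷ (113/20) = 6300/113 ≈ 55.752

CN_adj = 6300/113 ≈ 55.752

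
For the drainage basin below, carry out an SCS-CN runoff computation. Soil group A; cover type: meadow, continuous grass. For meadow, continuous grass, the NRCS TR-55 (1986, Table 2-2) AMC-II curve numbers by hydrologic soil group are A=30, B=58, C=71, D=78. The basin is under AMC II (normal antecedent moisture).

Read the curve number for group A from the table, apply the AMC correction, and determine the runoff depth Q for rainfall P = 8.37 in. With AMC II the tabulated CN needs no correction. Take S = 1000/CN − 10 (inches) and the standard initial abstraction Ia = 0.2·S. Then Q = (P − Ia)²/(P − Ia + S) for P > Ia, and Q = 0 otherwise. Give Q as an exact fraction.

Q = 1234321/2433300 in ≈ 0.507 in

NRCS table: meadow, continuous grass, soil group A → CN(II) = 30
AMC II — tabulated CN = 30 applies directly.
Retention S: 1000/CN − 10 with CN=30.000 → S = 70/3 ≈ 23.333 in
Initial abstraction Ia = S/5 = (70/3)/5 = 14/3 ≈ 4.667 in
P − Ia = 8.370 − 4.667 = 1111/300 ≈ 3.703 in (> 0, runoff occurs)
Q: (1111/300)² ÷ (8111/300) = 1234321/2433300 in (≈ 0.507 in)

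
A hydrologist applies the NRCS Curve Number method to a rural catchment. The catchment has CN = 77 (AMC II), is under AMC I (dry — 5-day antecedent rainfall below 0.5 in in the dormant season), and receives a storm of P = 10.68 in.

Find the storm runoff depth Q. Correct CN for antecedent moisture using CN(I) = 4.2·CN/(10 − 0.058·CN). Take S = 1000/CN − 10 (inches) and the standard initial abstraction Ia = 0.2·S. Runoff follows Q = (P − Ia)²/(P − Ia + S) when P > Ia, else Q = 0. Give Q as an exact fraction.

Dry (AMC I): CN(I) = 4.2·77/(10 − 0.058·77) = (1617/5)/(2767/500) = 161700/2767 ≈ 58.439
S = 1000/(161700/2767) − 10 = 11500/1617 in ≈ 7.112 in
Initial abstraction Ia = S/5 = (11500/1617)/5 = 2300/1617 ≈ 1.422 in
P − Ia = 10.680 − 1.422 = 374239/40425 ≈ 9.258 in (> 0, runoff occurs)
Q = (374239/40425)²/((374239/40425) + 11500/1617) = (140054829121/1634180625)/(661739/40425) = 140054829121/26750799075 in ≈ 5.236 in

Q = 140054829121/26750799075 in ≈ 5.236 in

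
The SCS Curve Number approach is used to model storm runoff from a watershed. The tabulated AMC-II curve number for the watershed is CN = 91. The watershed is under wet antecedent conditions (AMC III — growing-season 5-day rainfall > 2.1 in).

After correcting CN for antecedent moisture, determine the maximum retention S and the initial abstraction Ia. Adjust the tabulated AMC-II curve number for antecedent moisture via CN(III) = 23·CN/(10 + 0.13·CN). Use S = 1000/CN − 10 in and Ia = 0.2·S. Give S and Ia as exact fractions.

S = 900/2093 in ≈ 0.430 in; Ia = 180/2093 in ≈ 0.086 in

Wet (AMC III): CN(III) = 23·91/(10 + 0.13·91) = 2093/(2183/100) = 209300/2183 ≈ 95.877
Max retention: S = 1000/(209300/2183) − 10 = 900/2093 in (≈ 0.430 in)
Ia = 0.2S: 0.2·0.430 = 0.086 in (exactly 180/2093)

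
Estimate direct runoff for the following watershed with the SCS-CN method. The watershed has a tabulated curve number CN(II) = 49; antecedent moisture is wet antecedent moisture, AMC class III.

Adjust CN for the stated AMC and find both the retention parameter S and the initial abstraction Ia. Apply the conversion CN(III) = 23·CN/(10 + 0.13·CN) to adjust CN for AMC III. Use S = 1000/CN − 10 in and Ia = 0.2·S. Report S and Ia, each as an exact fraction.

Adjust CN=49 to AMC III: 23·49/(10 + 0.13·49) → 1127 ÷ (1637/100) = 112700/1637 ≈ 68.845
S = 1000/(112700/1637) − 10 = 5100/1127 in ≈ 4.525 in
Ia = 0.2S: 0.2·4.525 = 0.905 in (exactly 1020/1127)

S = 5100/1127 in ≈ 4.525 in; Ia = 1020/1127 in ≈ 0.905 in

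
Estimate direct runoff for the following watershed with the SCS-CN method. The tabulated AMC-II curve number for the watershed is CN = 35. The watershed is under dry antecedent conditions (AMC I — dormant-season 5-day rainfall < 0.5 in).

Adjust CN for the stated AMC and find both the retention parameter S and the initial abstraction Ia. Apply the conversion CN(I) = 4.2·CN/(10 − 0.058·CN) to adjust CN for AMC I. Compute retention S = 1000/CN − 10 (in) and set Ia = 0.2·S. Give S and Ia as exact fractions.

Dry (AMC I): CN(I) = 4.2·35/(10 − 0.058·35) = 147/(797/100) = 14700/797 ≈ 18.444
Retention S: 1000/CN − 10 with CN=18.444 → S = 6500/147 ≈ 44.218 in
Initial abstraction Ia = S/5 = (6500/147)/5 = 1300/147 ≈ 8.844 in

S = 6500/147 in ≈ 44.218 in; Ia = 1300/147 in ≈ 8.844 in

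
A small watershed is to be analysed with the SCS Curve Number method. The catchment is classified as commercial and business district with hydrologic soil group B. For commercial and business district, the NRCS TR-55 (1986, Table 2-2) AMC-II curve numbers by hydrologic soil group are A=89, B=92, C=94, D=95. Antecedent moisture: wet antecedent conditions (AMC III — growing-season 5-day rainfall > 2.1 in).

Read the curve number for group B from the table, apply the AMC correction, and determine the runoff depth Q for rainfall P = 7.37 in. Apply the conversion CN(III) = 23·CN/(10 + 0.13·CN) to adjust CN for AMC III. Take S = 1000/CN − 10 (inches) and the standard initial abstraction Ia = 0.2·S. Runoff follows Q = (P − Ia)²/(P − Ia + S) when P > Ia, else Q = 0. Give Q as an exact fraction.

NRCS table: commercial and business district, soil group B → CN(II) = 92
CN(III) from CN(II)=92: (23·92)/(10 + 0.13·92) = 52900/549 ≈ 96.357
Max retention: S = 1000/(52900/549) − 10 = 200/529 in (≈ 0.378 in)
Ia = 0.2S: 0.2·0.378 = 0.076 in (exactly 40/529)
P − Ia = 7.370 − 0.076 = 385873/52900 ≈ 7.294 in (> 0, runoff occurs)
Q: (385873/52900)² ÷ (405873/52900) = 148897972129/21470681700 in (≈ 6.935 in)

Q = 148897972129/21470681700 in ≈ 6.935 in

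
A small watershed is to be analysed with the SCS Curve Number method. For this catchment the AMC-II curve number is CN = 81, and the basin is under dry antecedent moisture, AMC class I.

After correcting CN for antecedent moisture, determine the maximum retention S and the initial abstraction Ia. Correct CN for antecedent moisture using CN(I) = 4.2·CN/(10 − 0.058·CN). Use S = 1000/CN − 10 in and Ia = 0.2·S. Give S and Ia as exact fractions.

S = 9500/1701 in ≈ 5.585 in; Ia = 1900/1701 in ≈ 1.117 in

Adjust CN=81 to AMC I: 4.2·81/(10 − 0.058·81) → (1701/5) ÷ (2651/500) = 170100/2651 ≈ 64.164
S = 1000/(170100/2651) − 10 = 9500/1701 in ≈ 5.585 in
Initial abstraction Ia = S/5 = (9500/1701)/5 = 1900/1701 ≈ 1.117 in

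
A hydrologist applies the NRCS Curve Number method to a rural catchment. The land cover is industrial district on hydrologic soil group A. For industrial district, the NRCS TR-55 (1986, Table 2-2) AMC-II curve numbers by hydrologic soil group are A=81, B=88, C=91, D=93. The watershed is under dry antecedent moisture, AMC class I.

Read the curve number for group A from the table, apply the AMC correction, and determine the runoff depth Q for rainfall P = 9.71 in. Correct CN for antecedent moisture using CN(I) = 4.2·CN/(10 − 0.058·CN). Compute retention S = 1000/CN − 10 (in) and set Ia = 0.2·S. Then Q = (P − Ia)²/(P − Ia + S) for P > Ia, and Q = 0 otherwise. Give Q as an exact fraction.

Q = 2136482112241/410225237100 in ≈ 5.208 in

NRCS table: industrial district, soil group A → CN(II) = 81
Dry (AMC I): CN(I) = 4.2·81/(10 − 0.058·81) = (1701/5)/(2651/500) = 170100/2651 ≈ 64.164
S = 1000/(170100/2651) − 10 = 9500/1701 in ≈ 5.585 in
Ia = 0.2S: 0.2·5.585 = 1.117 in (exactly 1900/1701)
Excess rainfall: 9.710 − 1.117 = 8.593 in; P > Ia so Q > 0
Q: (1461671/170100)² ÷ (2411671/170100) = 2136482112241/410225237100 in (≈ 5.208 in)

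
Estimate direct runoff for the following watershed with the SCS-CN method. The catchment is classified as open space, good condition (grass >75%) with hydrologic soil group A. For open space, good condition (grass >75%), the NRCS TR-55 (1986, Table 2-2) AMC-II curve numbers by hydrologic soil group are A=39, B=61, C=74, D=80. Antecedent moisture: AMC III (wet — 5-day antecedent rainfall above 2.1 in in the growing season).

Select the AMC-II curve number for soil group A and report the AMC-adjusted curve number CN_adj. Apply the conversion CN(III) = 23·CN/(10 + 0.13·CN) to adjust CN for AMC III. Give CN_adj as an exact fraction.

NRCS table: open space, good condition (grass >75%), soil group A → CN(II) = 39
Adjust CN=39 to AMC III: 23·39/(10 + 0.13·39) → 897 ÷ (1507/100) = 89700/1507 ≈ 59.522

CN_adj = 89700/1507 ≈ 59.522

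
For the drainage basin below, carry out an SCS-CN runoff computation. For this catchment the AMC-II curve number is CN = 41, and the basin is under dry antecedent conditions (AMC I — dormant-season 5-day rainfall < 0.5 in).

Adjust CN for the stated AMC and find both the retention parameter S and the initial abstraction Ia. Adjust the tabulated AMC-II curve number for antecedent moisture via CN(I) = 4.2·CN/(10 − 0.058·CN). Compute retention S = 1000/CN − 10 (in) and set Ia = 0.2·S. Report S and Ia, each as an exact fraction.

CN(I) from CN(II)=41: (4.2·41)/(10 − 0.058·41) = 86100/3811 ≈ 22.592
Max retention: S = 1000/(86100/3811) − 10 = 29500/861 in (≈ 34.262 in)
Ia = 0.2S: 0.2·34.262 = 6.852 in (exactly 5900/861)

S = 29500/861 in ≈ 34.262 in; Ia = 5900/861 in ≈ 6.852 in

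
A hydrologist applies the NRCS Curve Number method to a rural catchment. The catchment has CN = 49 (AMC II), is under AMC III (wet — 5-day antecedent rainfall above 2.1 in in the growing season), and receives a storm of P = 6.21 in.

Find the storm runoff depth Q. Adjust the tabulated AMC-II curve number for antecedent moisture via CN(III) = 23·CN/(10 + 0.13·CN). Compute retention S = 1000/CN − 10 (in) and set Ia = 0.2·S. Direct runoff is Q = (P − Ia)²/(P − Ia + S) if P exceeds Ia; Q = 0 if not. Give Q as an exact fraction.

Q = 119148316563/41618870300 in ≈ 2.863 in

Wet (AMC III): CN(III) = 23·49/(10 + 0.13·49) = 1127/(1637/100) = 112700/1637 ≈ 68.845
Retention S: 1000/CN − 10 with CN=68.845 → S = 5100/1127 ≈ 4.525 in
Initial abstraction Ia = S/5 = (5100/1127)/5 = 1020/1127 ≈ 0.905 in
P − Ia = 6.210 − 0.905 = 597867/112700 ≈ 5.305 in (> 0, runoff occurs)
Q: (597867/112700)² ÷ (1107867/112700) = 119148316563/41618870300 in (≈ 2.863 in)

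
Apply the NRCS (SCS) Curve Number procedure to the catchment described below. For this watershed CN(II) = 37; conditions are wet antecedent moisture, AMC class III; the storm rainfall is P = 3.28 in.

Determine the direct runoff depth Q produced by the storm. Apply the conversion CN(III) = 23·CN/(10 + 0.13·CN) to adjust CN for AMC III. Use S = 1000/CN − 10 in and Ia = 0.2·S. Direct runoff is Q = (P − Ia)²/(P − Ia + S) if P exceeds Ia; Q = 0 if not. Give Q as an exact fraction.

CN(III) from CN(II)=37: (23·37)/(10 + 0.13·37) = 85100/1481 ≈ 57.461
Retention S: 1000/CN − 10 with CN=57.461 → S = 6300/851 ≈ 7.403 in
Ia = 0.2·(6300/851) = 1260/851 in ≈ 1.481 in
Excess rainfall: 3.280 − 1.481 = 1.799 in; P > Ia so Q > 0
Q = (38282/21275)²/((38282/21275) + 6300/851) = (1465511524/452625625)/(195782/21275) = 732755762/2082631025 in ≈ 0.352 in

Q = 732755762/2082631025 in ≈ 0.352 in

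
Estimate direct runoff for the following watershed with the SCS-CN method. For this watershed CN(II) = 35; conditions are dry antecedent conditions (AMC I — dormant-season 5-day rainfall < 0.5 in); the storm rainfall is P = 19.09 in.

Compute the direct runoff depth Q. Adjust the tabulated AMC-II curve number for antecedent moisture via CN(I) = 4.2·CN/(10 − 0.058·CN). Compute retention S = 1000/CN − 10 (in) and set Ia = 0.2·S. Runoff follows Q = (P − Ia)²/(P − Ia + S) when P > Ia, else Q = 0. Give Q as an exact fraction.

Q = 22687288129/11769158100 in ≈ 1.928 in

CN(I) from CN(II)=35: (4.2·35)/(10 − 0.058·35) = 14700/797 ≈ 18.444
Max retention: S = 1000/(14700/797) − 10 = 6500/147 in (≈ 44.218 in)
Ia = 0.2·(6500/147) = 1300/147 in ≈ 8.844 in
Excess rainfall: 19.090 − 8.844 = 10.246 in; P > Ia so Q > 0
Runoff Q = (P−Ia)²/(P−Ia+S) = (10.246)²/(10.246+44.218) = 22687288129/11769158100 ≈ 1.928 in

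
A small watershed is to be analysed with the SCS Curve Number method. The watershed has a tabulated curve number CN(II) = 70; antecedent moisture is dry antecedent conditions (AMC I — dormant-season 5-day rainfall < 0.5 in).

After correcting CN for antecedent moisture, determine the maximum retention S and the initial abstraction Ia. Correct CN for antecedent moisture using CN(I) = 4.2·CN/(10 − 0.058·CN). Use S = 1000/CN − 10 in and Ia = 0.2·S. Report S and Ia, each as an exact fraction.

S = 500/49 in ≈ 10.204 in; Ia = 100/49 in ≈ 2.041 in

CN(I) from CN(II)=70: (4.2·70)/(10 − 0.058·70) = 4900/99 ≈ 49.495
Retention S: 1000/CN − 10 with CN=49.495 → S = 500/49 ≈ 10.204 in
Ia = 0.2·(500/49) = 100/49 in ≈ 2.041 in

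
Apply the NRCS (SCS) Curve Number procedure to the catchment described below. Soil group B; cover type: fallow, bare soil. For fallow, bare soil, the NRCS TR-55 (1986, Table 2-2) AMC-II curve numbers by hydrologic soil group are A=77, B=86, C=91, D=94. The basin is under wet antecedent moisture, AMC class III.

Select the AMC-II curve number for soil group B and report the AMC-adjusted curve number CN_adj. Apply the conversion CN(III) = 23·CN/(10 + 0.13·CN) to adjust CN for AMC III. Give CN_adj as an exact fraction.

CN_adj = 98900/1059 ≈ 93.390

NRCS table: fallow, bare soil, soil group B → CN(II) = 86
Adjust CN=86 to AMC III: 23·86/(10 + 0.13·86) → 1978 ÷ (1059/50) = 98900/1059 ≈ 93.390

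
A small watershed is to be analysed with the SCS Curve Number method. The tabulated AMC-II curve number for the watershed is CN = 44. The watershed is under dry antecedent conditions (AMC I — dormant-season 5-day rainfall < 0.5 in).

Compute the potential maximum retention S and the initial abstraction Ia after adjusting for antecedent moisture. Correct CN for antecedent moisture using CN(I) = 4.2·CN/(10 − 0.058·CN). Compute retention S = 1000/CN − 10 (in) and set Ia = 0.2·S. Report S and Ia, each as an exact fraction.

S = 1000/33 in ≈ 30.303 in; Ia = 200/33 in ≈ 6.061 in

Adjust CN=44 to AMC I: 4.2·44/(10 − 0.058·44) → (924/5) ÷ (931/125) = 3300/133 ≈ 24.812
Retention S: 1000/CN − 10 with CN=24.812 → S = 1000/33 ≈ 30.303 in
Ia = 0.2S: 0.2·30.303 = 6.061 in (exactly 200/33)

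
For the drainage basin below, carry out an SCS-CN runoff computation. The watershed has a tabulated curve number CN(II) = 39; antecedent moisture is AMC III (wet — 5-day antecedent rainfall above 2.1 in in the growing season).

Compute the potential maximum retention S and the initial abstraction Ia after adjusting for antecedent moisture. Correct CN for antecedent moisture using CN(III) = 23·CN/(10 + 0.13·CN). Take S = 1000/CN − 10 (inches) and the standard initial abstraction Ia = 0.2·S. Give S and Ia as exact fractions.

S = 6100/897 in ≈ 6.800 in; Ia = 1220/897 in ≈ 1.360 in

Adjust CN=39 to AMC III: 23·39/(10 + 0.13·39) → 897 ÷ (1507/100) = 89700/1507 ≈ 59.522
Retention S: 1000/CN − 10 with CN=59.522 → S = 6100/897 ≈ 6.800 in
Ia = 0.2S: 0.2·6.800 = 1.360 in (exactly 1220/897)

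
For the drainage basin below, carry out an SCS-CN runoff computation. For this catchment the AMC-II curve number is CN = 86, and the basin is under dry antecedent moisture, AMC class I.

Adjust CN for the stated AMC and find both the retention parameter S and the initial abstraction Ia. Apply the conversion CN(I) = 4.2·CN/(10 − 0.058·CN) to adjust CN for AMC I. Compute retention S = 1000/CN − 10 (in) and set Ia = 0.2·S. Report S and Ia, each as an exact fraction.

S = 500/129 in ≈ 3.876 in; Ia = 100/129 in ≈ 0.775 in

Dry (AMC I): CN(I) = 4.2·86/(10 − 0.058·86) = (1806/5)/(1253/250) = 12900/179 ≈ 72.067
S = 1000/(12900/179) − 10 = 500/129 in ≈ 3.876 in
Ia = 0.2S: 0.2·3.876 = 0.775 in (exactly 100/129)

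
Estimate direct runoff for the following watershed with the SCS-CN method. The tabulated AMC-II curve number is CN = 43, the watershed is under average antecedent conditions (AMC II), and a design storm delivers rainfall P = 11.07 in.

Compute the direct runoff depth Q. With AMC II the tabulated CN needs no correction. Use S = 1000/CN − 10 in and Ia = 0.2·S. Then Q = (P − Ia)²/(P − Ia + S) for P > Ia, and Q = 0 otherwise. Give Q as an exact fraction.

Average conditions: CN = 43 (no AMC adjustment).
Retention S: 1000/CN − 10 with CN=43.000 → S = 570/43 ≈ 13.256 in
Initial abstraction Ia = S/5 = (570/43)/5 = 114/43 ≈ 2.651 in
P − Ia = 11.070 − 2.651 = 36201/4300 ≈ 8.419 in (> 0, runoff occurs)
Q = (36201/4300)²/((36201/4300) + 570/43) = (1310512401/18490000)/(93201/4300) = 436837467/133588100 in ≈ 3.270 in

Q = 436837467/133588100 in ≈ 3.270 in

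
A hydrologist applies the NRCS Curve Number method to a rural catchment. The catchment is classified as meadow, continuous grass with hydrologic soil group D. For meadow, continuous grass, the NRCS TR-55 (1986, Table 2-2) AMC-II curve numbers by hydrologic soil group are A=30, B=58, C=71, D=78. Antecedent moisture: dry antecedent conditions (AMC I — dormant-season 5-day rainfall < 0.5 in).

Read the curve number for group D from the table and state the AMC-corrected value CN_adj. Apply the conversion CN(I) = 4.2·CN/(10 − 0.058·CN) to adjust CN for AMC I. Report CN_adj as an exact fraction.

CN_adj = 81900/1369 ≈ 59.825

NRCS table: meadow, continuous grass, soil group D → CN(II) = 78
Dry (AMC I): CN(I) = 4.2·78/(10 − 0.058·78) = (1638/5)/(1369/250) = 81900/1369 ≈ 59.825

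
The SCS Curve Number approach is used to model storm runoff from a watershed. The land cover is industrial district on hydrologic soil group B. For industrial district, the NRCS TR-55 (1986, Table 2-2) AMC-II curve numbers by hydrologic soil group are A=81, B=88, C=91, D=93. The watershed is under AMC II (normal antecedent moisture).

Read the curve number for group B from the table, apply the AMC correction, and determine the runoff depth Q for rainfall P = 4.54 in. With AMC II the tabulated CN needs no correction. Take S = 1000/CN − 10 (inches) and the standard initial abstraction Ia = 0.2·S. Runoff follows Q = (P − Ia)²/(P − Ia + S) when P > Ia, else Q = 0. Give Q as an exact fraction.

Q = 5508409/1703350 in ≈ 3.234 in

NRCS table: industrial district, soil group B → CN(II) = 88
AMC II — tabulated CN = 88 applies directly.
Retention S: 1000/CN − 10 with CN=88.000 → S = 15/11 ≈ 1.364 in
Ia = 0.2·(15/11) = 3/11 in ≈ 0.273 in
P − Ia = 4.540 − 0.273 = 2347/550 ≈ 4.267 in (> 0, runoff occurs)
Q = (2347/550)²/((2347/550) + 15/11) = (5508409/302500)/(3097/550) = 5508409/1703350 in ≈ 3.234 in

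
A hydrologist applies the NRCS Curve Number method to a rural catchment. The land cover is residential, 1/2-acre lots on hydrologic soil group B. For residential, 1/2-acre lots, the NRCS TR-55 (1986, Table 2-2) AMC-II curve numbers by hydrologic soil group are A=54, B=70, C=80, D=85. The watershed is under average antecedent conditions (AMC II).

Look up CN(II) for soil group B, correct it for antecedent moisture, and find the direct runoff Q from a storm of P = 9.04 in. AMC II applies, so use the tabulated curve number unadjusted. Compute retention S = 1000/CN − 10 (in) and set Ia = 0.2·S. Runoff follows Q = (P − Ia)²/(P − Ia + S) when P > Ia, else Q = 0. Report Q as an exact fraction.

NRCS table: residential, 1/2-acre lots, soil group B → CN(II) = 70
CN(II) = 70; AMC II needs no correction.
S = 1000/70 − 10 = 30/7 in ≈ 4.286 in
Initial abstraction Ia = S/5 = (30/7)/5 = 6/7 ≈ 0.857 in
Since P=9.040 > Ia=0.857: effective rainfall P−Ia = 1432/175 in
Runoff Q = (P−Ia)²/(P−Ia+S) = (8.183)²/(8.183+4.286) = 1025312/190925 ≈ 5.370 in

Q = 1025312/190925 in ≈ 5.370 in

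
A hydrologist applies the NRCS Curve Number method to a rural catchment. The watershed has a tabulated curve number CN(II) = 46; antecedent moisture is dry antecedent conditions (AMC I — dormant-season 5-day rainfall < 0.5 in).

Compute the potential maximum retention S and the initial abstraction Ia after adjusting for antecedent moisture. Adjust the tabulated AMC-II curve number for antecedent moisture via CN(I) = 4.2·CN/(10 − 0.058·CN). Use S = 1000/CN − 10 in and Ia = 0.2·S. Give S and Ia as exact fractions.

S = 4500/161 in ≈ 27.950 in; Ia = 900/161 in ≈ 5.590 in

CN(I) from CN(II)=46: (4.2·46)/(10 − 0.058·46) = 16100/611 ≈ 26.350
S = 1000/(16100/611) − 10 = 4500/161 in ≈ 27.950 in
Initial abstraction Ia = S/5 = (4500/161)/5 = 900/161 ≈ 5.590 in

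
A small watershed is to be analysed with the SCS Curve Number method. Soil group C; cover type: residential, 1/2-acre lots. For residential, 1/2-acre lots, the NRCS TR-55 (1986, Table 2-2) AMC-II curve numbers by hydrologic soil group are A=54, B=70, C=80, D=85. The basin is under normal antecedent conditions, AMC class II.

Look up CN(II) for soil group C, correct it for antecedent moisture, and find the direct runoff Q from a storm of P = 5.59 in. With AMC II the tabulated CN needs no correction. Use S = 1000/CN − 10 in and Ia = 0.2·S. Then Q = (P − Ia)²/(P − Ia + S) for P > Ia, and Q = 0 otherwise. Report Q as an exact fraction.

Q = 259081/75900 in ≈ 3.413 in

NRCS table: residential, 1/2-acre lots, soil group C → CN(II) = 80
CN(II) = 80; AMC II needs no correction.
S = 1000/80 − 10 = 5/2 in ≈ 2.500 in
Ia = 0.2S: 0.2·2.500 = 0.500 in (exactly 1/2)
Since P=5.590 > Ia=0.500: effective rainfall P−Ia = 509/100 in
Q: (509/100)² ÷ (759/100) = 259081/75900 in (≈ 3.413 in)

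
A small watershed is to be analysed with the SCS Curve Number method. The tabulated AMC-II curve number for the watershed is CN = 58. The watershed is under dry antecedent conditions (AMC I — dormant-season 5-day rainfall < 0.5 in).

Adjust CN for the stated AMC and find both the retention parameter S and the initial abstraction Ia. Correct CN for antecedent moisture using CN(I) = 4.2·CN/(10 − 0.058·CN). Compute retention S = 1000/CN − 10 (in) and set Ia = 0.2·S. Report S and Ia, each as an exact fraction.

S = 500/29 in ≈ 17.241 in; Ia = 100/29 in ≈ 3.448 in

Dry (AMC I): CN(I) = 4.2·58/(10 − 0.058·58) = (1218/5)/(1659/250) = 2900/79 ≈ 36.709
Retention S: 1000/CN − 10 with CN=36.709 → S = 500/29 ≈ 17.241 in
Initial abstraction Ia = S/5 = (500/29)/5 = 100/29 ≈ 3.448 in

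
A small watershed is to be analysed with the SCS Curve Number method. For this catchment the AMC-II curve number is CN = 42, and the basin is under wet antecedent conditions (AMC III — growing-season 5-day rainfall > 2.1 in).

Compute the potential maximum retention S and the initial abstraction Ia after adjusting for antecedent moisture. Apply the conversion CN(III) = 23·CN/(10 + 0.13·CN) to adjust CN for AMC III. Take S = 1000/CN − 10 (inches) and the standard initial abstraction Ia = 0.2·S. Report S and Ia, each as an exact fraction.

S = 2900/483 in ≈ 6.004 in; Ia = 580/483 in ≈ 1.201 in

Wet (AMC III): CN(III) = 23·42/(10 + 0.13·42) = 966/(773/50) = 48300/773 ≈ 62.484
S = 1000/(48300/773) − 10 = 2900/483 in ≈ 6.004 in
Initial abstraction Ia = S/5 = (2900/483)/5 = 580/483 ≈ 1.201 in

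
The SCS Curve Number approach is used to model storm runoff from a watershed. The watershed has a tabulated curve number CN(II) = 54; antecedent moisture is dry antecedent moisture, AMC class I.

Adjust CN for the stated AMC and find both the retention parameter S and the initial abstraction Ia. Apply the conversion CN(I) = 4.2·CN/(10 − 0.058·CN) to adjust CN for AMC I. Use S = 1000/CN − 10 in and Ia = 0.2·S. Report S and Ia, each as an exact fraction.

S = 11500/567 in ≈ 20.282 in; Ia = 2300/567 in ≈ 4.056 in

Adjust CN=54 to AMC I: 4.2·54/(10 − 0.058·54) → (1134/5) ÷ (1717/250) = 56700/1717 ≈ 33.023
Max retention: S = 1000/(56700/1717) − 10 = 11500/567 in (≈ 20.282 in)
Initial abstraction Ia = S/5 = (11500/567)/5 = 2300/567 ≈ 4.056 in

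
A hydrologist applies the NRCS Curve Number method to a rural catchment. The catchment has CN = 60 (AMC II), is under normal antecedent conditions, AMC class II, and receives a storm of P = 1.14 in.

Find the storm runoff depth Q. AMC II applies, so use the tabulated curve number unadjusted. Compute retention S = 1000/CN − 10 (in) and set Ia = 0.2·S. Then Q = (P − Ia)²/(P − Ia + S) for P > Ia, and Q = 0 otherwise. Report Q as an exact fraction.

Average conditions: CN = 60 (no AMC adjustment).
S = 1000/60 − 10 = 20/3 in ≈ 6.667 in
Ia = 0.2S: 0.2·6.667 = 1.333 in (exactly 4/3)
P = 1.140 ≤ Ia = 1.333 in: entire storm abstracted, Q = 0.

Q = 0 in ≈ 0.000 in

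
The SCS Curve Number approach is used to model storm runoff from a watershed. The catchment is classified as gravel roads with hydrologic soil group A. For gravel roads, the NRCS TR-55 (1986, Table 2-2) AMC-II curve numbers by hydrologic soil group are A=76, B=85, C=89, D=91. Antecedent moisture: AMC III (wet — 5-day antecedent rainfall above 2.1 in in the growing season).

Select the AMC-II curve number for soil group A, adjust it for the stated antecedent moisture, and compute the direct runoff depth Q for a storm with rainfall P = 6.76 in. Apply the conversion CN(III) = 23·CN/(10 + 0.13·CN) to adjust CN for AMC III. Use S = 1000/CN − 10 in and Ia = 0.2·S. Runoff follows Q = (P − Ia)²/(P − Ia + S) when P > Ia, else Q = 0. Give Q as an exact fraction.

Q = 5020147609/937944025 in ≈ 5.352 in

NRCS table: gravel roads, soil group A → CN(II) = 76
CN(III) from CN(II)=76: (23·76)/(10 + 0.13·76) = 43700/497 ≈ 87.928
Retention S: 1000/CN − 10 with CN=87.928 → S = 600/437 ≈ 1.373 in
Ia = 0.2S: 0.2·1.373 = 0.275 in (exactly 120/437)
Since P=6.760 > Ia=0.275: effective rainfall P−Ia = 70853/10925 in
Q: (70853/10925)² ÷ (85853/10925) = 5020147609/937944025 in (≈ 5.352 in)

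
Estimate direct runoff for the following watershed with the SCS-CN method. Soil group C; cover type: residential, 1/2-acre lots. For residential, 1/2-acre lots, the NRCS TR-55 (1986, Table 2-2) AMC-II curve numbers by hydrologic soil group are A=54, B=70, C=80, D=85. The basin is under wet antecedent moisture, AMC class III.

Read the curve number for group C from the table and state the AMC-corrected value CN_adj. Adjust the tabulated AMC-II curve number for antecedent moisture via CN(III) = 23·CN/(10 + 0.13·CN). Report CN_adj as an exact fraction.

NRCS table: residential, 1/2-acre lots, soil group C → CN(II) = 80
Adjust CN=80 to AMC III: 23·80/(10 + 0.13·80) → 1840 ÷ (102/5) = 4600/51 ≈ 90.196

CN_adj = 4600/51 ≈ 90.196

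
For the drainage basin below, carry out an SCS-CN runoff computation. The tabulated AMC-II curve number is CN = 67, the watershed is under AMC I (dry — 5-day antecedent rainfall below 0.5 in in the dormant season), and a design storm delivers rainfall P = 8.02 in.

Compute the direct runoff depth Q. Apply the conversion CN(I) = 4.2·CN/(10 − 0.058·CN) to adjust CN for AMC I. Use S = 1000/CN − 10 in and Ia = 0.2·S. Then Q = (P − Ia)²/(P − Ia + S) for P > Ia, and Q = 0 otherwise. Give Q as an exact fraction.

Q = 17707358761/9569218050 in ≈ 1.850 in

CN(I) from CN(II)=67: (4.2·67)/(10 − 0.058·67) = 46900/1019 ≈ 46.026
Retention S: 1000/CN − 10 with CN=46.026 → S = 5500/469 ≈ 11.727 in
Initial abstraction Ia = S/5 = (5500/469)/5 = 1100/469 ≈ 2.345 in
Excess rainfall: 8.020 − 2.345 = 5.675 in; P > Ia so Q > 0
Runoff Q = (P−Ia)²/(P−Ia+S) = (5.675)²/(5.675+11.727) = 17707358761/9569218050 ≈ 1.850 in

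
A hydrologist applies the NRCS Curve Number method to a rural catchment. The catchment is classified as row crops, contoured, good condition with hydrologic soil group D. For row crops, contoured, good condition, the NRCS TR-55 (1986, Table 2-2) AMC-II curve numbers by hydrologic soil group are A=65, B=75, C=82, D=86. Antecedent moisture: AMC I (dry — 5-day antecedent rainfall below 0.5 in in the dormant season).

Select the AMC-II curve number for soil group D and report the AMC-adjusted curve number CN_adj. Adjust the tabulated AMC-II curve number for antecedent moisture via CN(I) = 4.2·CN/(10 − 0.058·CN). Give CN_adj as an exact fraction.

CN_adj = 12900/179 ≈ 72.067

NRCS table: row crops, contoured, good condition, soil group D → CN(II) = 86
CN(I) from CN(II)=86: (4.2·86)/(10 − 0.058·86) = 12900/179 ≈ 72.067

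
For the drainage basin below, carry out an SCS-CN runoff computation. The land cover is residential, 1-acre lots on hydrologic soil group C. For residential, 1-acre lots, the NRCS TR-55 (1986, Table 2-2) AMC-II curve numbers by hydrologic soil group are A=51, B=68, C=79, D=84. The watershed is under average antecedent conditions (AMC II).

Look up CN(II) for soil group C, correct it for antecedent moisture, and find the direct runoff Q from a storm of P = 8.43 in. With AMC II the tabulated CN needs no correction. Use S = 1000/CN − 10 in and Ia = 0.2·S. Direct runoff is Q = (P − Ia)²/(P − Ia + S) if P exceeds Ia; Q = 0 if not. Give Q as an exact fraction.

Q = 1297795203/219612100 in ≈ 5.909 in

NRCS table: residential, 1-acre lots, soil group C → CN(II) = 79
AMC II — tabulated CN = 79 applies directly.
Max retention: S = 1000/79 − 10 = 210/79 in (≈ 2.658 in)
Initial abstraction Ia = S/5 = (210/79)/5 = 42/79 ≈ 0.532 in
Since P=8.430 > Ia=0.532: effective rainfall P−Ia = 62397/7900 in
Q: (62397/7900)² ÷ (83397/7900) = 1297795203/219612100 in (≈ 5.909 in)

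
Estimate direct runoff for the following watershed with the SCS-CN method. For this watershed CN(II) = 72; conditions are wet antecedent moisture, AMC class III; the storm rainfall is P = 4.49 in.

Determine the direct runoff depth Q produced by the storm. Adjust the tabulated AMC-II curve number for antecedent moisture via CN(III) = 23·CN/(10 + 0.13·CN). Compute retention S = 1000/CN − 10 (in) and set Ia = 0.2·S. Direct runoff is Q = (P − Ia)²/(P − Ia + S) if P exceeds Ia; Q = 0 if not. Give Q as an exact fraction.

Q = 7386199249/2503520100 in ≈ 2.950 in

Wet (AMC III): CN(III) = 23·72/(10 + 0.13·72) = 1656/(484/25) = 10350/121 ≈ 85.537
Max retention: S = 1000/(10350/121) − 10 = 350/207 in (≈ 1.691 in)
Initial abstraction Ia = S/5 = (350/207)/5 = 70/207 ≈ 0.338 in
P − Ia = 4.490 − 0.338 = 85943/20700 ≈ 4.152 in (> 0, runoff occurs)
Q = (85943/20700)²/((85943/20700) + 350/207) = (7386199249/428490000)/(120943/20700) = 7386199249/2503520100 in ≈ 2.950 in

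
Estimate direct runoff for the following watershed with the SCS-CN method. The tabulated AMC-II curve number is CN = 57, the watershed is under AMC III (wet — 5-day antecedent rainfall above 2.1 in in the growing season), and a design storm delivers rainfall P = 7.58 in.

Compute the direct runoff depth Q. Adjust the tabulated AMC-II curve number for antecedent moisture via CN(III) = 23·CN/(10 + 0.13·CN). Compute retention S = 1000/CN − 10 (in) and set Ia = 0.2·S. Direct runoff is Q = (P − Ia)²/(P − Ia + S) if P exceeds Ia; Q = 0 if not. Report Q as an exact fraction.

Wet (AMC III): CN(III) = 23·57/(10 + 0.13·57) = 1311/(1741/100) = 131100/1741 ≈ 75.302
Retention S: 1000/CN − 10 with CN=75.302 → S = 4300/1311 ≈ 3.280 in
Initial abstraction Ia = S/5 = (4300/1311)/5 = 860/1311 ≈ 0.656 in
Excess rainfall: 7.580 − 0.656 = 6.924 in; P > Ia so Q > 0
Q: (453869/65550)² ÷ (668869/65550) = 205997069161/43844362950 in (≈ 4.698 in)

Q = 205997069161/43844362950 in ≈ 4.698 in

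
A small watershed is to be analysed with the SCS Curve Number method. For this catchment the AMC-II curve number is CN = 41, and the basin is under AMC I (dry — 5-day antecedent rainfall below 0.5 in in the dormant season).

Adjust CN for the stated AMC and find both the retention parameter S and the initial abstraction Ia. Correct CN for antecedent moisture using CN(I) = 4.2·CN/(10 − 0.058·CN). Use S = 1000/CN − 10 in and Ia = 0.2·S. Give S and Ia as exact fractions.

CN(I) from CN(II)=41: (4.2·41)/(10 − 0.058·41) = 86100/3811 ≈ 22.592
Max retention: S = 1000/(86100/3811) − 10 = 29500/861 in (≈ 34.262 in)
Ia = 0.2·(29500/861) = 5900/861 in ≈ 6.852 in

S = 29500/861 in ≈ 34.262 in; Ia = 5900/861 in ≈ 6.852 in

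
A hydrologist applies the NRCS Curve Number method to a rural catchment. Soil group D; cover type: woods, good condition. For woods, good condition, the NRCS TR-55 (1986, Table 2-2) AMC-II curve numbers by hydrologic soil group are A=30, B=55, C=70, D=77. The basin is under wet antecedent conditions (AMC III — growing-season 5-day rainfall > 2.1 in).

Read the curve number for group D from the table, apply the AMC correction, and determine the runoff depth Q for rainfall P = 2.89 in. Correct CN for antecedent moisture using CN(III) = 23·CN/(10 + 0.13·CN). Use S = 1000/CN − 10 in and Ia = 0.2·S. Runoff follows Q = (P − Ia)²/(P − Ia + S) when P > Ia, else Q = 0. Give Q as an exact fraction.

Q = 410184009/232948100 in ≈ 1.761 in

NRCS table: woods, good condition, soil group D → CN(II) = 77
CN(III) from CN(II)=77: (23·77)/(10 + 0.13·77) = 7700/87 ≈ 88.506
Max retention: S = 1000/(7700/87) − 10 = 100/77 in (≈ 1.299 in)
Ia = 0.2·(100/77) = 20/77 in ≈ 0.260 in
P − Ia = 2.890 − 0.260 = 20253/7700 ≈ 2.630 in (> 0, runoff occurs)
Q = (20253/7700)²/((20253/7700) + 100/77) = (410184009/59290000)/(30253/7700) = 410184009/232948100 in ≈ 1.761 in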